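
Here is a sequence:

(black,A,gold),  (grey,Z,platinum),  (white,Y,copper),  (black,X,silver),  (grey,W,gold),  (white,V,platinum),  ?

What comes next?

For the shade, repeats black → grey → white: black, grey, white, black, grey, white → black.
Letter: A, Z, Y, X, W, V → U (letters move back 1 place in the alphabet, wrapping A→Z).
Metal: gold, platinum, copper, silver, gold, platinum → copper (repeats gold → platinum → copper → silver).
So the next element is (black,U,copper).

(black,U,copper)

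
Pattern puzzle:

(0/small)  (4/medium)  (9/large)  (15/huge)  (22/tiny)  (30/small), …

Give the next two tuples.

(39/medium), (49/large)

For the first component, differences are 4, 5, 6, … (increasing by 1 each time): 0, 4, 9, 15, 22, 30 → 39 → 49.
Size — repeats small → medium → large → huge → tiny: small, medium, large, huge, tiny, small → medium → large.
So the next two tuples are (39/medium) and (49/large).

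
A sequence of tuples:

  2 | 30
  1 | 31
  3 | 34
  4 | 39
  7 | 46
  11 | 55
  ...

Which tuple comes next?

First component: each term is the sum of the two before it, so 2, 1, 3, 4, 7, 11 → 18.
Second component goes 30, 31, 34, 39, 46, 55 → 66 (differences are 1, 3, 5, … (increasing by 2 each time)).
Putting it together: 18 | 66.

18 | 66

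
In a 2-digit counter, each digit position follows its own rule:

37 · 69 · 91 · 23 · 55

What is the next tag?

For the first digit, +3 each step, mod 10: 3, 6, 9, 2, 5 → 8.
For the second digit, +2 each step, mod 10: 7, 9, 1, 3, 5 → 7.
So the next tag is 87.

87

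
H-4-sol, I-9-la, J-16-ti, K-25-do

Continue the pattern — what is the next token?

L-36-re

Letter — letters move forward 1 place in the alphabet: H, I, J, K → L.
Second component: perfect squares: 2², 3², 4², …; 4, 9, 16, 25 → 36.
Note: runs through the solfège scale do→ti, so sol, la, ti, do → re.
Combining the parts gives L-36-re.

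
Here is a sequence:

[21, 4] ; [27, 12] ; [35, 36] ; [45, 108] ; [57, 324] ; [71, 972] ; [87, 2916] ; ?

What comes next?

First component — differences are 6, 8, 10, … (increasing by 2 each time): 21, 27, 35, 45, 57, 71, 87 → 105.
Second component goes 4, 12, 36, 108, 324, 972, 2916 → 8748 (×3 each step).
Combining the parts gives [105, 8748].

[105, 8748]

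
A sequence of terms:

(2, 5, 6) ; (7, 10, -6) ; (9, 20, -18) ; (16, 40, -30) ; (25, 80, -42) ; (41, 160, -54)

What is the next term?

For the first coordinate, each term is the sum of the two before it: 2, 7, 9, 16, 25, 41 → 66.
Second coordinate: 5, 10, 20, 40, 80, 160 → 320 (×2 each step).
For the third coordinate, −12 each step: 6, -6, -18, -30, -42, -54 → -66.
Putting it together: (66, 320, -66).

(66, 320, -66)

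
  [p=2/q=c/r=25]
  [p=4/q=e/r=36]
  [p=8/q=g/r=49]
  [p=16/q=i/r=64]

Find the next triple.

P goes 2, 4, 8, 16 → 32 (×2 each step).
Q: c, e, g, i → k (letters move forward 2 places in the alphabet).
R goes 25, 36, 49, 64 → 81 (perfect squares: 5², 6², 7², …).
Putting it together: [p=32/q=k/r=81].

[p=32/q=k/r=81]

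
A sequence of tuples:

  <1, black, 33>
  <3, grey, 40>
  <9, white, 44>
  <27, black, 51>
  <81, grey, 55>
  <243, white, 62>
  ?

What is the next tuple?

<729, black, 66>

For the first part, ×3 each step: 1, 3, 9, 27, 81, 243 → 729.
Shade: black, grey, white, black, grey, white → black (repeats black → grey → white).
Third part: alternating steps +7, +4, +7, +4, …; 33, 40, 44, 51, 55, 62 → 66.
Combining the parts gives <729, black, 66>.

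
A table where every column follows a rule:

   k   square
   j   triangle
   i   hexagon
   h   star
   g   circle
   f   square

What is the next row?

e  triangle

Letter: k, j, i, h, g, f → e (letters move back 1 place in the alphabet).
Shape: square, triangle, hexagon, star, circle, square → triangle (repeats square → triangle → hexagon → star → circle).
So the next row is e  triangle.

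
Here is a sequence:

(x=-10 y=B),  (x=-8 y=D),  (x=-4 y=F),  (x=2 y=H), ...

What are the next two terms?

X goes -10, -8, -4, 2 → 10 → 20 (differences are 2, 4, 6, … (increasing by 2 each time)).
Y: B, D, F, H → J → L (letters move forward 2 places in the alphabet).
Putting the parts together: (x=10 y=J) and then (x=20 y=L).

(x=10 y=J), (x=20 y=L)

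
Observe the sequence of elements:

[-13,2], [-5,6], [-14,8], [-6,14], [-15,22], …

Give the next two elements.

[-7,36], [-16,58]

For the first part, alternating steps +8, −9, +8, −9, …: -13, -5, -14, -6, -15 → -7 → -16.
Second part goes 2, 6, 8, 14, 22 → 36 → 58 (each term is the sum of the two before it).
Putting the parts together: [-7,36] and then [-16,58].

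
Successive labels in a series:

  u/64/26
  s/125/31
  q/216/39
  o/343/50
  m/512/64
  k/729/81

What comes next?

Letter: letters move back 2 places in the alphabet, so u, s, q, o, m, k → i.
Second component — perfect cubes: 4³, 5³, 6³, …: 64, 125, 216, 343, 512, 729 → 1000.
Third component — differences are 5, 8, 11, … (increasing by 3 each time): 26, 31, 39, 50, 64, 81 → 101.
Combining the parts gives i/1000/101.

i/1000/101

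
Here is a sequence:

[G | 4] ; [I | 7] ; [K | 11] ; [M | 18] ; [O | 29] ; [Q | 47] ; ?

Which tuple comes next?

Letter: G, I, K, M, O, Q → S (letters move forward 2 places in the alphabet).
Second coordinate — each term is the sum of the two before it: 4, 7, 11, 18, 29, 47 → 76.
So the next tuple is [S | 76].

[S | 76]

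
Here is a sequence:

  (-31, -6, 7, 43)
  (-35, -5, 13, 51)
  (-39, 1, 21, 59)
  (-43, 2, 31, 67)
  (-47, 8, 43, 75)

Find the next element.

(-51, 9, 57, 83)

First value goes -31, -35, -39, -43, -47 → -51 (−4 each step).
Second value: -6, -5, 1, 2, 8 → 9 (alternating steps +1, +6, +1, +6, …).
Third value: differences are 6, 8, 10, … (increasing by 2 each time); 7, 13, 21, 31, 43 → 57.
Fourth value: 43, 51, 59, 67, 75 → 83 (+8 each step).
So the next element is (-51, 9, 57, 83).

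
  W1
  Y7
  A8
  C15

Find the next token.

For the letter, letters move forward 2 places in the alphabet, wrapping Z→A: W, Y, A, C → E.
Second component: each term is the sum of the two before it, so 1, 7, 8, 15 → 23.
Putting it together: E23.

E23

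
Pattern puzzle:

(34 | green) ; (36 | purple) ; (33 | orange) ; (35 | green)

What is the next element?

First value: 34, 36, 33, 35 → 32 (alternating steps +2, −3, +2, −3, …).
Colour: green, purple, orange, green → purple (repeats green → purple → orange).
So the next element is (32 | purple).

(32 | purple)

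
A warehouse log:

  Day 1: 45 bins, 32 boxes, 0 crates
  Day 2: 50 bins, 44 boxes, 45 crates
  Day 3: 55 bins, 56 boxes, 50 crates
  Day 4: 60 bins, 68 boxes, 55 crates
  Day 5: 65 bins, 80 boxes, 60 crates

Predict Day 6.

70 bins, 92 boxes, 65 crates

For the bins, +5 each step: 45, 50, 55, 60, 65 → 70.
Boxes: +12 each step, so 32, 44, 56, 68, 80 → 92.
For the crates, always the previous value of the bins: 0, 45, 50, 55, 60 → 65.
So the next line is 70 bins, 92 boxes, 65 crates.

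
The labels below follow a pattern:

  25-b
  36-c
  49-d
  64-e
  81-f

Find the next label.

100-g

First component: perfect squares: 5², 6², 7², …; 25, 36, 49, 64, 81 → 100.
Letter: letters move forward 1 place in the alphabet, so b, c, d, e, f → g.
So the next label is 100-g.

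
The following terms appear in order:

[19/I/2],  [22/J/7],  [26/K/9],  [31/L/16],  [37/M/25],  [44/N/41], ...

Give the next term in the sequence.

First slot: differences are 3, 4, 5, … (increasing by 1 each time); 19, 22, 26, 31, 37, 44 → 52.
Letter: letters move forward 1 place in the alphabet; I, J, K, L, M, N → O.
Third slot: 2, 7, 9, 16, 25, 41 → 66 (each term is the sum of the two before it).
Putting it together: [52/O/66].

[52/O/66]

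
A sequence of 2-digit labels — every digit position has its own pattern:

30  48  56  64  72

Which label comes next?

First digit goes 3, 4, 5, 6, 7 → 8 (+1 each step, mod 10).
Second digit goes 0, 8, 6, 4, 2 → 0 (−2 each step, mod 10).
Combining the parts gives 80.

80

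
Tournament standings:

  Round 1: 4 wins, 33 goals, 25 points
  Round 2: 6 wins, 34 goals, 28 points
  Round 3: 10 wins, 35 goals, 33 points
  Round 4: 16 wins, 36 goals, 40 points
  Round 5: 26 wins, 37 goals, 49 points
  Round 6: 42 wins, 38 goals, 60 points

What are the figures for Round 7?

68 wins, 39 goals, 73 points

Wins goes 4, 6, 10, 16, 26, 42 → 68 (each term is the sum of the two before it).
Goals — +1 each step: 33, 34, 35, 36, 37, 38 → 39.
Points: 25, 28, 33, 40, 49, 60 → 73 (differences are 3, 5, 7, … (increasing by 2 each time)).
Combining the parts gives 68 wins, 39 goals, 73 points.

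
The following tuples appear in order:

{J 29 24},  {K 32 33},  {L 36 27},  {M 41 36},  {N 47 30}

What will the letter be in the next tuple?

O

Letter — letters move forward 1 place in the alphabet: J, K, L, M, N → O.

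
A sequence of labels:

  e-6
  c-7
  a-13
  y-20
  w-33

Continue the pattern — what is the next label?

Letter: e, c, a, y, w → u (letters move back 2 places in the alphabet, wrapping A→Z).
Second component goes 6, 7, 13, 20, 33 → 53 (each term is the sum of the two before it).
So the next label is u-53.

u-53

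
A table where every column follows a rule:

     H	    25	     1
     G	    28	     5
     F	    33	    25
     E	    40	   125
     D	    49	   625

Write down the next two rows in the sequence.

C  60  3125; B  73  15625

Letter goes H, G, F, E, D → C → B (letters move back 1 place in the alphabet).
Second component goes 25, 28, 33, 40, 49 → 60 → 73 (differences are 3, 5, 7, … (increasing by 2 each time)).
Third component goes 1, 5, 25, 125, 625 → 3125 → 15625 (×5 each step).
So the next two rows are C  60  3125 and B  73  15625.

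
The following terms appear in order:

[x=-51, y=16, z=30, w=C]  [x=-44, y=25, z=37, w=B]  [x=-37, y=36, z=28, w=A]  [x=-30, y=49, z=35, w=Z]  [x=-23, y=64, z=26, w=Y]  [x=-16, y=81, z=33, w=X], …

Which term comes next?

[x=-9, y=100, z=24, w=W]

X: +7 each step; -51, -44, -37, -30, -23, -16 → -9.
Y: perfect squares: 4², 5², 6², …; 16, 25, 36, 49, 64, 81 → 100.
For the z, alternating steps +7, −9, +7, −9, …: 30, 37, 28, 35, 26, 33 → 24.
For the w, letters move back 1 place in the alphabet, wrapping A→Z: C, B, A, Z, Y, X → W.
Putting it together: [x=-9, y=100, z=24, w=W].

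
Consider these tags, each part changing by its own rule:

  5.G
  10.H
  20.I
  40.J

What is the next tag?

80.K

First component goes 5, 10, 20, 40 → 80 (×2 each step).
Letter goes G, H, I, J → K (letters move forward 1 place in the alphabet).
Putting it together: 80.K.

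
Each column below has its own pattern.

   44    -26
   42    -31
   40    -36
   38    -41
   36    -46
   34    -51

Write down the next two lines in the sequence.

32  -56; 30  -61

For the first component, −2 each step: 44, 42, 40, 38, 36, 34 → 32 → 30.
Second component: −5 each step; -26, -31, -36, -41, -46, -51 → -56 → -61.
Putting the parts together: 32  -56 and then 30  -61.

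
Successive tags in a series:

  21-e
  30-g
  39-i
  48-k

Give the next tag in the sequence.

57-m

First component: 21, 30, 39, 48 → 57 (+9 each step).
Letter — letters move forward 2 places in the alphabet: e, g, i, k → m.
Putting it together: 57-m.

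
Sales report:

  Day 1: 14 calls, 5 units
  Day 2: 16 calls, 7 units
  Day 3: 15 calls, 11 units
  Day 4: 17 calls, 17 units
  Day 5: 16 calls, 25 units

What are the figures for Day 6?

18 calls, 35 units

For the calls, alternating steps +2, −1, +2, −1, …: 14, 16, 15, 17, 16 → 18.
Units: differences are 2, 4, 6, … (increasing by 2 each time), so 5, 7, 11, 17, 25 → 35.
So the next row is 18 calls, 35 units.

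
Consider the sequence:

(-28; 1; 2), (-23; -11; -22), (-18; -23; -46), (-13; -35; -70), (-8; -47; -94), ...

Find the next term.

(-3; -59; -118)

First slot: +5 each step; -28, -23, -18, -13, -8 → -3.
Second slot — −12 each step: 1, -11, -23, -35, -47 → -59.
Third slot goes 2, -22, -46, -70, -94 → -118 (always 2 × the second slot).
So the next term is (-3; -59; -118).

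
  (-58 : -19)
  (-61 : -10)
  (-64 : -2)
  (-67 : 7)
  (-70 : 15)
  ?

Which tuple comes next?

(-73 : 24)

For the first coordinate, −3 each step: -58, -61, -64, -67, -70 → -73.
Second coordinate: -19, -10, -2, 7, 15 → 24 (alternating steps +9, +8, +9, +8, …).
Combining the parts gives (-73 : 24).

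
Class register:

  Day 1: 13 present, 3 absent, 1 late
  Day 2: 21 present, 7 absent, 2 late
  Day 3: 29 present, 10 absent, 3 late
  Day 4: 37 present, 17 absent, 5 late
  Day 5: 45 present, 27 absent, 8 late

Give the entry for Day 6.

For the present, +8 each step: 13, 21, 29, 37, 45 → 53.
Absent — each term is the sum of the two before it: 3, 7, 10, 17, 27 → 44.
Late goes 1, 2, 3, 5, 8 → 13 (each term is the sum of the two before it).
Putting it together: 53 present, 44 absent, 13 late.

53 present, 44 absent, 13 late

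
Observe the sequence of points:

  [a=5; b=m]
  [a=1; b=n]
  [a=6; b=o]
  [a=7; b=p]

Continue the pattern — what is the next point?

[a=13; b=q]

A goes 5, 1, 6, 7 → 13 (each term is the sum of the two before it).
B: m, n, o, p → q (letters move forward 1 place in the alphabet).
Combining the parts gives [a=13; b=q].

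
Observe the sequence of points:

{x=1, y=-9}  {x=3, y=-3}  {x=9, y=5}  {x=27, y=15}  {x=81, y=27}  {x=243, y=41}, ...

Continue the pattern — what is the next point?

X — ×3 each step: 1, 3, 9, 27, 81, 243 → 729.
Y: -9, -3, 5, 15, 27, 41 → 57 (differences are 6, 8, 10, … (increasing by 2 each time)).
So the next point is {x=729, y=57}.

{x=729, y=57}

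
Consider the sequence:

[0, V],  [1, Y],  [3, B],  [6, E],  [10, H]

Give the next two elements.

First coordinate: differences are 1, 2, 3, … (increasing by 1 each time); 0, 1, 3, 6, 10 → 15 → 21.
For the letter, letters move forward 3 places in the alphabet, wrapping Z→A: V, Y, B, E, H → K → N.
Putting the parts together: [15, K] and then [21, N].

[15, K], [21, N]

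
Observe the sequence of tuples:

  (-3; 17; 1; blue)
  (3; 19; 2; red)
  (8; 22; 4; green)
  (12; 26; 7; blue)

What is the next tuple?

(15; 31; 11; red)

First value — differences are 6, 5, 4, … (decreasing by 1 each time): -3, 3, 8, 12 → 15.
Second value goes 17, 19, 22, 26 → 31 (differences are 2, 3, 4, … (increasing by 1 each time)).
For the third value, differences are 1, 2, 3, … (increasing by 1 each time): 1, 2, 4, 7 → 11.
Colour: repeats blue → red → green, so blue, red, green, blue → red.
Putting it together: (15; 31; 11; red).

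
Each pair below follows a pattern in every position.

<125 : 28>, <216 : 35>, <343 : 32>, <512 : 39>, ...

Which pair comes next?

First part: perfect cubes: 5³, 6³, 7³, …, so 125, 216, 343, 512 → 729.
Second part: 28, 35, 32, 39 → 36 (alternating steps +7, −3, +7, −3, …).
Combining the parts gives <729 : 36>.

<729 : 36>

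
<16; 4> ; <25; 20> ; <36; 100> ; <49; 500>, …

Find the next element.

First part — perfect squares: 4², 5², 6², …: 16, 25, 36, 49 → 64.
For the second part, ×5 each step: 4, 20, 100, 500 → 2500.
Combining the parts gives <64; 2500>.

<64; 2500>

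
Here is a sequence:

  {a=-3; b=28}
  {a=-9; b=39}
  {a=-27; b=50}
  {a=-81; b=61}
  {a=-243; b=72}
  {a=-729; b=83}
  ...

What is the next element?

{a=-2187; b=94}

A — ×3 each step: -3, -9, -27, -81, -243, -729 → -2187.
B: +11 each step; 28, 39, 50, 61, 72, 83 → 94.
Putting it together: {a=-2187; b=94}.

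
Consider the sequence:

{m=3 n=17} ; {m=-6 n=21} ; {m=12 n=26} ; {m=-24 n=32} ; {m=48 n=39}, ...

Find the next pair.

{m=-96 n=47}

M: ×(-2) each step, so 3, -6, 12, -24, 48 → -96.
N: 17, 21, 26, 32, 39 → 47 (differences are 4, 5, 6, … (increasing by 1 each time)).
Putting it together: {m=-96 n=47}.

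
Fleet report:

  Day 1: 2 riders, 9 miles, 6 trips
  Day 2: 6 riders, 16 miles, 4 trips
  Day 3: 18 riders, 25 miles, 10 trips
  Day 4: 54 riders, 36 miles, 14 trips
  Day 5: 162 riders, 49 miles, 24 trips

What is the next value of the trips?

38

Trips: each term is the sum of the two before it, so 6, 4, 10, 14, 24 → 38.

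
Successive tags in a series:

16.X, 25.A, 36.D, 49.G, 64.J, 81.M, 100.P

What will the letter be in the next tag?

For the letter, letters move forward 3 places in the alphabet, wrapping Z→A: X, A, D, G, J, M, P → S.

S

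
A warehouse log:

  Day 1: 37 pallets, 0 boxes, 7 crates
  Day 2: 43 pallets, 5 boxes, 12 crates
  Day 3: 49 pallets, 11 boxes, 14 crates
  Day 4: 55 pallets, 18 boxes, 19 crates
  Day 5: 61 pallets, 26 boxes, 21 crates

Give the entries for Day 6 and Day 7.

Pallets — +6 each step: 37, 43, 49, 55, 61 → 67 → 73.
Boxes — differences are 5, 6, 7, … (increasing by 1 each time): 0, 5, 11, 18, 26 → 35 → 45.
Crates: alternating steps +5, +2, +5, +2, …, so 7, 12, 14, 19, 21 → 26 → 28.
So the next two lines are 67 pallets, 35 boxes, 26 crates and 73 pallets, 45 boxes, 28 crates.

67 pallets, 35 boxes, 26 crates; 73 pallets, 45 boxes, 28 crates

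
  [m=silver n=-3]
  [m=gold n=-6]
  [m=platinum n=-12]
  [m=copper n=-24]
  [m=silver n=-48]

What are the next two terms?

M — repeats silver → gold → platinum → copper: silver, gold, platinum, copper, silver → gold → platinum.
For the n, ×2 each step: -3, -6, -12, -24, -48 → -96 → -192.
Putting the parts together: [m=gold n=-96] and then [m=platinum n=-192].

[m=gold n=-96], [m=platinum n=-192]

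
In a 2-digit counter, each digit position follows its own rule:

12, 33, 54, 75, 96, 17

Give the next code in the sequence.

38

First digit — +2 each step, mod 10: 1, 3, 5, 7, 9, 1 → 3.
Second digit goes 2, 3, 4, 5, 6, 7 → 8 (+1 each step, mod 10).
Putting it together: 38.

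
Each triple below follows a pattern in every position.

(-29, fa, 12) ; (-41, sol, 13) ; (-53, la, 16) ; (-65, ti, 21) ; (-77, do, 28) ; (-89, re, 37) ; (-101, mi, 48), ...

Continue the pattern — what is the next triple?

(-113, fa, 61)

First entry goes -29, -41, -53, -65, -77, -89, -101 → -113 (−12 each step).
Note: fa, sol, la, ti, do, re, mi → fa (runs through the solfège scale do→ti).
Third entry: differences are 1, 3, 5, … (increasing by 2 each time); 12, 13, 16, 21, 28, 37, 48 → 61.
Putting it together: (-113, fa, 61).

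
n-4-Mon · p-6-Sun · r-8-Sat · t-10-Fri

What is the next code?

v-12-Thu

Letter: letters move forward 2 places in the alphabet; n, p, r, t → v.
Second component: 4, 6, 8, 10 → 12 (+2 each step).
Day: runs backward through the weekdays Mon→Sun, so Mon, Sun, Sat, Fri → Thu.
So the next code is v-12-Thu.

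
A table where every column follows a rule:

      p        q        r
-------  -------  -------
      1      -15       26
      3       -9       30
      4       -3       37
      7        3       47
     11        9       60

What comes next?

Column p — each term is the sum of the two before it: 1, 3, 4, 7, 11 → 18.
Column q: +6 each step, so -15, -9, -3, 3, 9 → 15.
Column r goes 26, 30, 37, 47, 60 → 76 (differences are 4, 7, 10, … (increasing by 3 each time)).
So the next row is 18  15  76.

18  15  76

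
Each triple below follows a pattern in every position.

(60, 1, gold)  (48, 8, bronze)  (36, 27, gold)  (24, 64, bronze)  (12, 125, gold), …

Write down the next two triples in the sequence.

First slot: −12 each step, so 60, 48, 36, 24, 12 → 0 → -12.
Second slot goes 1, 8, 27, 64, 125 → 216 → 343 (perfect cubes: 1³, 2³, 3³, …).
Rank: alternates gold ↔ bronze, so gold, bronze, gold, bronze, gold → bronze → gold.
So the next two triples are (0, 216, bronze) and (-12, 343, gold).

(0, 216, bronze), (-12, 343, gold)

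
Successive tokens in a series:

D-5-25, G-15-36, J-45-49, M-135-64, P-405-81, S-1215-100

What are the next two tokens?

V-3645-121, Y-10935-144

Letter: letters move forward 3 places in the alphabet, so D, G, J, M, P, S → V → Y.
For the second component, ×3 each step: 5, 15, 45, 135, 405, 1215 → 3645 → 10935.
Third component: 25, 36, 49, 64, 81, 100 → 121 → 144 (perfect squares: 5², 6², 7², …).
Putting the parts together: V-3645-121 and then Y-10935-144.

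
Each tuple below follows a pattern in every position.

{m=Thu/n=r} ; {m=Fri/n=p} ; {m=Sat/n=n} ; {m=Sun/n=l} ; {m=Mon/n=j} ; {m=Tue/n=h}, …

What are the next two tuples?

M: runs through the weekdays Mon→Sun, so Thu, Fri, Sat, Sun, Mon, Tue → Wed → Thu.
N: r, p, n, l, j, h → f → d (letters move back 2 places in the alphabet).
Putting the parts together: {m=Wed/n=f} and then {m=Thu/n=d}.

{m=Wed/n=f}, {m=Thu/n=d}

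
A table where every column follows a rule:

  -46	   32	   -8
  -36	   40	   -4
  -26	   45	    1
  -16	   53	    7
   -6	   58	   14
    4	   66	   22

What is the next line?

First component: +10 each step, so -46, -36, -26, -16, -6, 4 → 14.
For the second component, alternating steps +8, +5, +8, +5, …: 32, 40, 45, 53, 58, 66 → 71.
Third component goes -8, -4, 1, 7, 14, 22 → 31 (differences are 4, 5, 6, … (increasing by 1 each time)).
So the next line is 14  71  31.

14  71  31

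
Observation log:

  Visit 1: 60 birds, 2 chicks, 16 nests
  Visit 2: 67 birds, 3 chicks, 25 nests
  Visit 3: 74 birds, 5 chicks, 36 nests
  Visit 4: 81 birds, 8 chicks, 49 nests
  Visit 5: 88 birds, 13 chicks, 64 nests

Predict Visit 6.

Birds: 60, 67, 74, 81, 88 → 95 (+7 each step).
Chicks: each term is the sum of the two before it; 2, 3, 5, 8, 13 → 21.
Nests — perfect squares: 4², 5², 6², …: 16, 25, 36, 49, 64 → 81.
Putting it together: 95 birds, 21 chicks, 81 nests.

95 birds, 21 chicks, 81 nests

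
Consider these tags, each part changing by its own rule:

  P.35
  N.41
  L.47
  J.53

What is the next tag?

H.59

For the letter, letters move back 2 places in the alphabet: P, N, L, J → H.
Second component: +6 each step, so 35, 41, 47, 53 → 59.
Combining the parts gives H.59.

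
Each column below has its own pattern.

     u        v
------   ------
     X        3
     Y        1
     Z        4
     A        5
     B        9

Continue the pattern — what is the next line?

Column u goes X, Y, Z, A, B → C (letters move forward 1 place in the alphabet, wrapping Z→A).
Column v: each term is the sum of the two before it; 3, 1, 4, 5, 9 → 14.
Putting it together: C  14.

C  14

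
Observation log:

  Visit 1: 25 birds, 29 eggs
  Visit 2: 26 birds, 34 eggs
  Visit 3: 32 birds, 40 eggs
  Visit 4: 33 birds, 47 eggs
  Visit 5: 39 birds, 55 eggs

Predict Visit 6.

40 birds, 64 eggs

For the birds, alternating steps +1, +6, +1, +6, …: 25, 26, 32, 33, 39 → 40.
Eggs: differences are 5, 6, 7, … (increasing by 1 each time); 29, 34, 40, 47, 55 → 64.
Combining the parts gives 40 birds, 64 eggs.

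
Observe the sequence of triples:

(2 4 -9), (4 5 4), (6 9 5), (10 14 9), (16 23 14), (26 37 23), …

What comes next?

(42 60 37)

First component — each term is the sum of the two before it: 2, 4, 6, 10, 16, 26 → 42.
Second component: 4, 5, 9, 14, 23, 37 → 60 (each term is the sum of the two before it).
Third component — always the previous value of the second component: -9, 4, 5, 9, 14, 23 → 37.
So the next triple is (42 60 37).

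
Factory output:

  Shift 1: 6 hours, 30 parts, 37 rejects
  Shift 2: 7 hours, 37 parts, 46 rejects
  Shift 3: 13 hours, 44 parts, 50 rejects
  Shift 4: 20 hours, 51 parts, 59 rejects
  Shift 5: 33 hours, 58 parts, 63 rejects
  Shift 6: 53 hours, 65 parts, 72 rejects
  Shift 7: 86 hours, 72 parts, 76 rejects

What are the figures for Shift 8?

139 hours, 79 parts, 85 rejects

Hours: 6, 7, 13, 20, 33, 53, 86 → 139 (each term is the sum of the two before it).
Parts: 30, 37, 44, 51, 58, 65, 72 → 79 (+7 each step).
Rejects: 37, 46, 50, 59, 63, 72, 76 → 85 (alternating steps +9, +4, +9, +4, …).
Combining the parts gives 139 hours, 79 parts, 85 rejects.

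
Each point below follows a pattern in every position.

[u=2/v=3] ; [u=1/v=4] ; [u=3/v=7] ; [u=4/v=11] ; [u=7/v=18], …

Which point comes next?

U: each term is the sum of the two before it, so 2, 1, 3, 4, 7 → 11.
V: each term is the sum of the two before it; 3, 4, 7, 11, 18 → 29.
Combining the parts gives [u=11/v=29].

[u=11/v=29]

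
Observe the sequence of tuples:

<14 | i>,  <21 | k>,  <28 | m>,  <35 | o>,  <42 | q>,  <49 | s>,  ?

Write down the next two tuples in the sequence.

First part goes 14, 21, 28, 35, 42, 49 → 56 → 63 (+7 each step).
Letter — letters move forward 2 places in the alphabet: i, k, m, o, q, s → u → w.
Putting the parts together: <56 | u> and then <63 | w>.

<56 | u>, <63 | w>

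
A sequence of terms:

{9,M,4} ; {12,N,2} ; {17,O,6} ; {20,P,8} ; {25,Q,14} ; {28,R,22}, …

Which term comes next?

{33,S,36}

First part: alternating steps +3, +5, +3, +5, …, so 9, 12, 17, 20, 25, 28 → 33.
For the letter, letters move forward 1 place in the alphabet: M, N, O, P, Q, R → S.
For the third part, each term is the sum of the two before it: 4, 2, 6, 8, 14, 22 → 36.
So the next term is {33,S,36}.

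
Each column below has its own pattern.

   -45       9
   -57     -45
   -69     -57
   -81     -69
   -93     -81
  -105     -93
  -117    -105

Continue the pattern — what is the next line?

-129  -117

First component — −12 each step: -45, -57, -69, -81, -93, -105, -117 → -129.
Second component: always the previous value of the first component; 9, -45, -57, -69, -81, -93, -105 → -117.
Combining the parts gives -129  -117.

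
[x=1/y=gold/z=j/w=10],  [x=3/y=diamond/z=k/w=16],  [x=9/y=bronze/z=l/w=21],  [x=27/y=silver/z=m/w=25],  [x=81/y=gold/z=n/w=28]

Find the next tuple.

[x=243/y=diamond/z=o/w=30]

X — ×3 each step: 1, 3, 9, 27, 81 → 243.
Y — repeats gold → diamond → bronze → silver: gold, diamond, bronze, silver, gold → diamond.
Z: j, k, l, m, n → o (letters move forward 1 place in the alphabet).
For the w, differences are 6, 5, 4, … (decreasing by 1 each time): 10, 16, 21, 25, 28 → 30.
So the next tuple is [x=243/y=diamond/z=o/w=30].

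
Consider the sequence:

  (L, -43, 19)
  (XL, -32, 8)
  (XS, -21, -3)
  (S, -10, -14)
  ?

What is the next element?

For the size, runs through clothing sizes XS→XL: L, XL, XS, S → M.
Second entry: +11 each step; -43, -32, -21, -10 → 1.
Third entry: −11 each step, so 19, 8, -3, -14 → -25.
Putting it together: (M, 1, -25).

(M, 1, -25)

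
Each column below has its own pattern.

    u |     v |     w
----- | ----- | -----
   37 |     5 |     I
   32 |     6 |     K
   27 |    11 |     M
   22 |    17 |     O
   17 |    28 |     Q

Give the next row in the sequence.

Column u goes 37, 32, 27, 22, 17 → 12 (−5 each step).
Column v: each term is the sum of the two before it; 5, 6, 11, 17, 28 → 45.
Column w: letters move forward 2 places in the alphabet, so I, K, M, O, Q → S.
Putting it together: 12  45  S.

12  45  S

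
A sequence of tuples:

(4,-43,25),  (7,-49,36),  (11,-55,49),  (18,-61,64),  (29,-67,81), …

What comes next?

(47,-73,100)

First part: 4, 7, 11, 18, 29 → 47 (each term is the sum of the two before it).
Second part: −6 each step; -43, -49, -55, -61, -67 → -73.
Third part: perfect squares: 5², 6², 7², …, so 25, 36, 49, 64, 81 → 100.
So the next tuple is (47,-73,100).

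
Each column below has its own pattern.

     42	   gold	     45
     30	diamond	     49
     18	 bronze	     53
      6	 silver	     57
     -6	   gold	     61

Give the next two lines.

-18  diamond  65; -30  bronze  69

First component: 42, 30, 18, 6, -6 → -18 → -30 (−12 each step).
Rank: repeats gold → diamond → bronze → silver, so gold, diamond, bronze, silver, gold → diamond → bronze.
For the third component, +4 each step: 45, 49, 53, 57, 61 → 65 → 69.
Putting the parts together: -18  diamond  65 and then -30  bronze  69.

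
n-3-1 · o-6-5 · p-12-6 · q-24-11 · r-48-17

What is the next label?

s-96-28

Letter: letters move forward 1 place in the alphabet, so n, o, p, q, r → s.
Second component goes 3, 6, 12, 24, 48 → 96 (×2 each step).
Third component — each term is the sum of the two before it: 1, 5, 6, 11, 17 → 28.
Combining the parts gives s-96-28.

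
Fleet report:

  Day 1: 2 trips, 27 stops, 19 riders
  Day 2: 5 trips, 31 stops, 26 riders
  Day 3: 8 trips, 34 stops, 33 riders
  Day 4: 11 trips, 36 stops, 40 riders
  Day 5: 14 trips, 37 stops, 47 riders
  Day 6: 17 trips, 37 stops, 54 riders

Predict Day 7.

For the trips, +3 each step: 2, 5, 8, 11, 14, 17 → 20.
For the stops, differences are 4, 3, 2, … (decreasing by 1 each time): 27, 31, 34, 36, 37, 37 → 36.
For the riders, +7 each step: 19, 26, 33, 40, 47, 54 → 61.
So the next row is 20 trips, 36 stops, 61 riders.

20 trips, 36 stops, 61 riders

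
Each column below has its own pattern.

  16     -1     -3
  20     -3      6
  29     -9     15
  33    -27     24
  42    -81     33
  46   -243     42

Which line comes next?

55  -729  51

For the first component, alternating steps +4, +9, +4, +9, …: 16, 20, 29, 33, 42, 46 → 55.
Second component — ×3 each step: -1, -3, -9, -27, -81, -243 → -729.
Third component — +9 each step: -3, 6, 15, 24, 33, 42 → 51.
Putting it together: 55  -729  51.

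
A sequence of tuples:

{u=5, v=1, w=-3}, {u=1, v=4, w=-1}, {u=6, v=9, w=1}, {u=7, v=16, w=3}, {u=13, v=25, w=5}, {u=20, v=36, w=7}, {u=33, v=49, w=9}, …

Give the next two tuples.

U: 5, 1, 6, 7, 13, 20, 33 → 53 → 86 (each term is the sum of the two before it).
V: 1, 4, 9, 16, 25, 36, 49 → 64 → 81 (perfect squares: 1², 2², 3², …).
W goes -3, -1, 1, 3, 5, 7, 9 → 11 → 13 (+2 each step).
So the next two tuples are {u=53, v=64, w=11} and {u=86, v=81, w=13}.

{u=53, v=64, w=11}, {u=86, v=81, w=13}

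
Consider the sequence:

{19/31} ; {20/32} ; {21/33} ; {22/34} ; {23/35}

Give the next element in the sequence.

{24/36}

First slot — +1 each step: 19, 20, 21, 22, 23 → 24.
For the second slot, always 12 more than the first slot: 31, 32, 33, 34, 35 → 36.
So the next element is {24/36}.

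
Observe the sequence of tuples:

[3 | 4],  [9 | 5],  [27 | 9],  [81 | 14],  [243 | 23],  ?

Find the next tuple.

First part: ×3 each step, so 3, 9, 27, 81, 243 → 729.
Second part: 4, 5, 9, 14, 23 → 37 (each term is the sum of the two before it).
Combining the parts gives [729 | 37].

[729 | 37]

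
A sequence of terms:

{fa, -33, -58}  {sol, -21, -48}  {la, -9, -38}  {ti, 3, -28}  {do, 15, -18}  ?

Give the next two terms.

{re, 27, -8}, {mi, 39, 2}

Note — runs through the solfège scale do→ti: fa, sol, la, ti, do → re → mi.
Second component: -33, -21, -9, 3, 15 → 27 → 39 (+12 each step).
For the third component, +10 each step: -58, -48, -38, -28, -18 → -8 → 2.
So the next two terms are {re, 27, -8} and {mi, 39, 2}.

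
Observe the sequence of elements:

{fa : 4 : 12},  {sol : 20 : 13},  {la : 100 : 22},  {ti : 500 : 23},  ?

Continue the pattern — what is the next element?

{do : 2500 : 32}

For the note, runs through the solfège scale do→ti: fa, sol, la, ti → do.
Second coordinate: ×5 each step, so 4, 20, 100, 500 → 2500.
Third coordinate goes 12, 13, 22, 23 → 32 (alternating steps +1, +9, +1, +9, …).
So the next element is {do : 2500 : 32}.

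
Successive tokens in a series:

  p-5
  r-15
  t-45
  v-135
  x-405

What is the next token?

z-1215

Letter: p, r, t, v, x → z (letters move forward 2 places in the alphabet).
For the second component, ×3 each step: 5, 15, 45, 135, 405 → 1215.
Combining the parts gives z-1215.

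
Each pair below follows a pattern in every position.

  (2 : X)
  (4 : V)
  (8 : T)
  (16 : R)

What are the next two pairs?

(32 : P), (64 : N)

First part — ×2 each step: 2, 4, 8, 16 → 32 → 64.
For the letter, letters move back 2 places in the alphabet: X, V, T, R → P → N.
So the next two pairs are (32 : P) and (64 : N).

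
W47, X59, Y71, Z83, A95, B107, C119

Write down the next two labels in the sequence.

Letter goes W, X, Y, Z, A, B, C → D → E (letters move forward 1 place in the alphabet, wrapping Z→A).
Second component — +12 each step: 47, 59, 71, 83, 95, 107, 119 → 131 → 143.
Putting the parts together: D131 and then E143.

D131, E143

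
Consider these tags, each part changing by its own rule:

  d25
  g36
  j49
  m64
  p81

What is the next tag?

Letter: letters move forward 3 places in the alphabet, so d, g, j, m, p → s.
Second component — perfect squares: 5², 6², 7², …: 25, 36, 49, 64, 81 → 100.
Putting it together: s100.

s100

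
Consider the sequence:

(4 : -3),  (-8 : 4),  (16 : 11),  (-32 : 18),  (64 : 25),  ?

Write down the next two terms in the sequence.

First part: ×(-2) each step, so 4, -8, 16, -32, 64 → -128 → 256.
Second part goes -3, 4, 11, 18, 25 → 32 → 39 (+7 each step).
Putting the parts together: (-128 : 32) and then (256 : 39).

(-128 : 32), (256 : 39)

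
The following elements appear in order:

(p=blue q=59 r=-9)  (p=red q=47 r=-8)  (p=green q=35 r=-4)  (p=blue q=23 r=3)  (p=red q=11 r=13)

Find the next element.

(p=green q=-1 r=26)

P: blue, red, green, blue, red → green (repeats blue → red → green).
Q: 59, 47, 35, 23, 11 → -1 (−12 each step).
R — differences are 1, 4, 7, … (increasing by 3 each time): -9, -8, -4, 3, 13 → 26.
So the next element is (p=green q=-1 r=26).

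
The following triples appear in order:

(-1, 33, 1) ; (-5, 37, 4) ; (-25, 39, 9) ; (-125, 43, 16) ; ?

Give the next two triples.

(-625, 45, 25), (-3125, 49, 36)

First part: ×5 each step; -1, -5, -25, -125 → -625 → -3125.
Second part: alternating steps +4, +2, +4, +2, …; 33, 37, 39, 43 → 45 → 49.
Third part: perfect squares: 1², 2², 3², …; 1, 4, 9, 16 → 25 → 36.
So the next two triples are (-625, 45, 25) and (-3125, 49, 36).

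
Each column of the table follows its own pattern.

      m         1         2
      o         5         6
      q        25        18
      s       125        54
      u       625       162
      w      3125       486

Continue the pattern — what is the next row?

Letter: m, o, q, s, u, w → y (letters move forward 2 places in the alphabet).
Second component — ×5 each step: 1, 5, 25, 125, 625, 3125 → 15625.
For the third component, ×3 each step: 2, 6, 18, 54, 162, 486 → 1458.
Combining the parts gives y  15625  1458.

y  15625  1458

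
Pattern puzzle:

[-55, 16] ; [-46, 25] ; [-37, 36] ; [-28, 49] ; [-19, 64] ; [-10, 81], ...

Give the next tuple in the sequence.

[-1, 100]

First entry — +9 each step: -55, -46, -37, -28, -19, -10 → -1.
Second entry goes 16, 25, 36, 49, 64, 81 → 100 (perfect squares: 4², 5², 6², …).
So the next tuple is [-1, 100].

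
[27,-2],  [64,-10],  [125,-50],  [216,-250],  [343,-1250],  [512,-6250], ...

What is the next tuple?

First value — perfect cubes: 3³, 4³, 5³, …: 27, 64, 125, 216, 343, 512 → 729.
Second value: -2, -10, -50, -250, -1250, -6250 → -31250 (×5 each step).
Putting it together: [729,-31250].

[729,-31250]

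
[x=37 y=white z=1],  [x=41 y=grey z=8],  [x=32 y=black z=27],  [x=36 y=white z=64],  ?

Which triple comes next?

[x=27 y=grey z=125]

X: alternating steps +4, −9, +4, −9, …; 37, 41, 32, 36 → 27.
Y goes white, grey, black, white → grey (repeats white → grey → black).
Z: perfect cubes: 1³, 2³, 3³, …; 1, 8, 27, 64 → 125.
Combining the parts gives [x=27 y=grey z=125].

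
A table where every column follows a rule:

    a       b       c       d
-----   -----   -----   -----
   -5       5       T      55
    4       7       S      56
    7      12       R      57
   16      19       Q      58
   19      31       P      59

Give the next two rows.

Column a — alternating steps +9, +3, +9, +3, …: -5, 4, 7, 16, 19 → 28 → 31.
Column b: each term is the sum of the two before it, so 5, 7, 12, 19, 31 → 50 → 81.
Column c: letters move back 1 place in the alphabet; T, S, R, Q, P → O → N.
For the column d, +1 each step: 55, 56, 57, 58, 59 → 60 → 61.
So the next two rows are 28  50  O  60 and 31  81  N  61.

28  50  O  60; 31  81  N  61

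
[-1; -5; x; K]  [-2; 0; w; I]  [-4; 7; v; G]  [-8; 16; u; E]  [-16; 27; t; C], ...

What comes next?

For the first component, ×2 each step: -1, -2, -4, -8, -16 → -32.
Second component: -5, 0, 7, 16, 27 → 40 (differences are 5, 7, 9, … (increasing by 2 each time)).
First letter: letters move back 1 place in the alphabet, so x, w, v, u, t → s.
Second letter: K, I, G, E, C → A (letters move back 2 places in the alphabet).
Combining the parts gives [-32; 40; s; A].

[-32; 40; s; A]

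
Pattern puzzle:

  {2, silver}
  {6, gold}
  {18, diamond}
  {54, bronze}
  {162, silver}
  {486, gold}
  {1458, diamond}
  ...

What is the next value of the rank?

Rank: silver, gold, diamond, bronze, silver, gold, diamond → bronze (repeats silver → gold → diamond → bronze).

bronze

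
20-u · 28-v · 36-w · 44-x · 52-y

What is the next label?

60-z

First component: 20, 28, 36, 44, 52 → 60 (+8 each step).
Letter — letters move forward 1 place in the alphabet: u, v, w, x, y → z.
Combining the parts gives 60-z.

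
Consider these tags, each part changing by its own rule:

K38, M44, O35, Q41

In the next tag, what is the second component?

Second component: 38, 44, 35, 41 → 32 (alternating steps +6, −9, +6, −9, …).

32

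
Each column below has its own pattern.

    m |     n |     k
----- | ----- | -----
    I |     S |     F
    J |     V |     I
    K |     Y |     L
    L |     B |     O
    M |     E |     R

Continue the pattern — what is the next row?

N  H  U

Column m: letters move forward 1 place in the alphabet; I, J, K, L, M → N.
Column n: letters move forward 3 places in the alphabet, wrapping Z→A; S, V, Y, B, E → H.
Column k: letters move forward 3 places in the alphabet, so F, I, L, O, R → U.
Putting it together: N  H  U.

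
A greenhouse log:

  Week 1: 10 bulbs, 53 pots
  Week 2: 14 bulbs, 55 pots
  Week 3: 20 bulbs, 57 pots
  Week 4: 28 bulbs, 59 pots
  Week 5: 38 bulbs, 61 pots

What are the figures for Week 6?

50 bulbs, 63 pots

For the bulbs, differences are 4, 6, 8, … (increasing by 2 each time): 10, 14, 20, 28, 38 → 50.
Pots: +2 each step; 53, 55, 57, 59, 61 → 63.
Putting it together: 50 bulbs, 63 pots.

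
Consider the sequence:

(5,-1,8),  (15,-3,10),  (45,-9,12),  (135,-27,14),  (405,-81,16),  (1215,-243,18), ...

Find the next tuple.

(3645,-729,20)

First value goes 5, 15, 45, 135, 405, 1215 → 3645 (×3 each step).
Second value: -1, -3, -9, -27, -81, -243 → -729 (×3 each step).
Third value: +2 each step, so 8, 10, 12, 14, 16, 18 → 20.
Putting it together: (3645,-729,20).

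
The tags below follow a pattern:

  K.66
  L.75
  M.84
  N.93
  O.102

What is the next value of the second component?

Second component goes 66, 75, 84, 93, 102 → 111 (+9 each step).

111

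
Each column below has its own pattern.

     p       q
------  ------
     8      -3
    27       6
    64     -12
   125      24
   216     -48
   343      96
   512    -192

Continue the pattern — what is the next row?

Column p: perfect cubes: 2³, 3³, 4³, …, so 8, 27, 64, 125, 216, 343, 512 → 729.
Column q: ×(-2) each step; -3, 6, -12, 24, -48, 96, -192 → 384.
Combining the parts gives 729  384.

729  384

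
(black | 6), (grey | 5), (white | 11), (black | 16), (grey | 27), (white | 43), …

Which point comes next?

Shade goes black, grey, white, black, grey, white → black (repeats black → grey → white).
Second value: each term is the sum of the two before it; 6, 5, 11, 16, 27, 43 → 70.
Combining the parts gives (black | 70).

(black | 70)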